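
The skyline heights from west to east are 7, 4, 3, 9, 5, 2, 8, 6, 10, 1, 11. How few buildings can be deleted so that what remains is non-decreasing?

6

Fewest deletions = n − (longest non-decreasing subsequence).
Patience tails:
7 → extends → [7]
4 → replaces 7 → [4]
3 → replaces 4 → [3]
9 → extends → [3, 9]
5 → replaces 9 → [3, 5]
2 → replaces 3 → [2, 5]
8 → extends → [2, 5, 8]
6 → replaces 8 → [2, 5, 6]
10 → extends → [2, 5, 6, 10]
1 → replaces 2 → [1, 5, 6, 10]
11 → extends → [1, 5, 6, 10, 11]
Longest non-decreasing subsequence has length 5, so deletions = 11 − 5 = 6.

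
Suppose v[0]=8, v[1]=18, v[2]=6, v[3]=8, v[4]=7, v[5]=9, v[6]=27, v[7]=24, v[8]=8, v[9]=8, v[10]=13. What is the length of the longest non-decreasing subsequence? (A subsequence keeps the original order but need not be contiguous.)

5

Track the smallest tail for each achievable length (allowing ties):
8 → extends → [8]
18 → extends → [8, 18]
6 → replaces 8 → [6, 18]
8 → replaces 18 → [6, 8]
7 → replaces 8 → [6, 7]
9 → extends → [6, 7, 9]
27 → extends → [6, 7, 9, 27]
24 → replaces 27 → [6, 7, 9, 24]
8 → replaces 9 → [6, 7, 8, 24]
8 → replaces 24 → [6, 7, 8, 8]
13 → extends → [6, 7, 8, 8, 13]
Five tails, so the longest non-decreasing subsequence has length 5 (e.g. 8, 8, 8, 8, 13).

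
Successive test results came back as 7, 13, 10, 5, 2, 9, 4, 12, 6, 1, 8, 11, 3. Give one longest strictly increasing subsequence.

2, 4, 6, 8, 11

Patience tails give the LIS length; then backtrack through the dp parents:
7 → extends → [7]
13 → extends → [7, 13]
10 → replaces 13 → [7, 10]
5 → replaces 7 → [5, 10]
2 → replaces 5 → [2, 10]
9 → replaces 10 → [2, 9]
4 → replaces 9 → [2, 4]
12 → extends → [2, 4, 12]
6 → replaces 12 → [2, 4, 6]
1 → replaces 2 → [1, 4, 6]
8 → extends → [1, 4, 6, 8]
11 → extends → [1, 4, 6, 8, 11]
3 → replaces 4 → [1, 3, 6, 8, 11]
Length 5; one witness is 2, 4, 6, 8, 11.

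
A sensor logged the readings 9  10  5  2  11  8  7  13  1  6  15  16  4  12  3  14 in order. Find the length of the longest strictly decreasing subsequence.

6

Let dp[i] be the longest strictly decreasing subsequence ending at i:
i:      1  2  3  4  5  6  7  8  9 10 11 12 13 14 15 16
a[i]:   9 10  5  2 11  8  7 13  1  6 15 16  4 12  3 14
dp:     1  1  2  3  1  2  3  1  4  4  1  1  5  2  6  2
Maximum is 6.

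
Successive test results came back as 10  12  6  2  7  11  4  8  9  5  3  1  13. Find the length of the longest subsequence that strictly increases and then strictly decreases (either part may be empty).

7

inc[i] = longest strictly increasing subsequence ending at i; dec[i] = longest strictly decreasing subsequence starting at i:
i:      1  2  3  4  5  6  7  8  9 10 11 12 13
a[i]:  10 12  6  2  7 11  4  8  9  5  3  1 13
inc:    1  2  1  1  2  3  2  3  4  3  2  1  5
dec:    5  6  4  2  4  5  3  4  4  3  2  1  1
Best peak at i=2 (value 12): inc=2, dec=6, length 2+6−1 = 7.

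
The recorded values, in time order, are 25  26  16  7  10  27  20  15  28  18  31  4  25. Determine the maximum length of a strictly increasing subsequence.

5

Track the smallest tail for each achievable length (strict):
25 → extends → [25]
26 → extends → [25, 26]
16 → replaces 25 → [16, 26]
7 → replaces 16 → [7, 26]
10 → replaces 26 → [7, 10]
27 → extends → [7, 10, 27]
20 → replaces 27 → [7, 10, 20]
15 → replaces 20 → [7, 10, 15]
28 → extends → [7, 10, 15, 28]
18 → replaces 28 → [7, 10, 15, 18]
31 → extends → [7, 10, 15, 18, 31]
4 → replaces 7 → [4, 10, 15, 18, 31]
25 → replaces 31 → [4, 10, 15, 18, 25]
Five tails, so the longest strictly increasing subsequence has length 5 (e.g. 25, 26, 27, 28, 31).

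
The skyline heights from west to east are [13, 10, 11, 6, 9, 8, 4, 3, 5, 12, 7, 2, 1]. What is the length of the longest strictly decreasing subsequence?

Negate each value so 'decreasing' becomes 'increasing', then run patience tails on the negated sequence:
-13 → extends → [-13]
-10 → extends → [-13, -10]
-11 → replaces -10 → [-13, -11]
-6 → extends → [-13, -11, -6]
-9 → replaces -6 → [-13, -11, -9]
-8 → extends → [-13, -11, -9, -8]
-4 → extends → [-13, -11, -9, -8, -4]
-3 → extends → [-13, -11, -9, -8, -4, -3]
-5 → replaces -4 → [-13, -11, -9, -8, -5, -3]
-12 → replaces -11 → [-13, -12, -9, -8, -5, -3]
-7 → replaces -5 → [-13, -12, -9, -8, -7, -3]
-2 → extends → [-13, -12, -9, -8, -7, -3, -2]
-1 → extends → [-13, -12, -9, -8, -7, -3, -2, -1]
Eight tails, so the longest strictly decreasing subsequence of the original has length 8.

8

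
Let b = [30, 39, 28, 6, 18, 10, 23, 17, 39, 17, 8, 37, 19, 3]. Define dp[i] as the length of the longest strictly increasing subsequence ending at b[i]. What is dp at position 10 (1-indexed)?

dp[i] = 1 + max{dp[j] : j<i, b[j]<b[i]} (or 1 if no such j):
i:      1  2  3  4  5  6  7  8  9 10 11 12 13 14
b[i]:  30 39 28  6 18 10 23 17 39 17  8 37 19  3
dp:     1  2  1  1  2  2  3  3  4  3  2  4  4  1
At index 10 the value is 3.

3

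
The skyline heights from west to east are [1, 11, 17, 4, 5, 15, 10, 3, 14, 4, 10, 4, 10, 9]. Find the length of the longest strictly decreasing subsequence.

5

Negate each value so 'decreasing' becomes 'increasing', then run patience tails on the negated sequence:
-1 → extends → [-1]
-11 → replaces -1 → [-11]
-17 → replaces -11 → [-17]
-4 → extends → [-17, -4]
-5 → replaces -4 → [-17, -5]
-15 → replaces -5 → [-17, -15]
-10 → extends → [-17, -15, -10]
-3 → extends → [-17, -15, -10, -3]
-14 → replaces -10 → [-17, -15, -14, -3]
-4 → replaces -3 → [-17, -15, -14, -4]
-10 → replaces -4 → [-17, -15, -14, -10]
-4 → extends → [-17, -15, -14, -10, -4]
-10 → already a tail → [-17, -15, -14, -10, -4]
-9 → replaces -4 → [-17, -15, -14, -10, -9]
Five tails, so the longest strictly decreasing subsequence of the original has length 5.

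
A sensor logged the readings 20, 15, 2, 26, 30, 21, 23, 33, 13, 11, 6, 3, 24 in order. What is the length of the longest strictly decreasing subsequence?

Let dp[i] be the longest strictly decreasing subsequence ending at i:
i:      1  2  3  4  5  6  7  8  9 10 11 12 13
a[i]:  20 15  2 26 30 21 23 33 13 11  6  3 24
dp:     1  2  3  1  1  2  2  1  3  4  5  6  2
Maximum is 6.

6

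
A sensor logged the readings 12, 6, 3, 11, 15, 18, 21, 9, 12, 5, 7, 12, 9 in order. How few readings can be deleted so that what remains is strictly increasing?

Fewest deletions = n − (longest strictly increasing subsequence).
Patience tails:
12 → extends → [12]
6 → replaces 12 → [6]
3 → replaces 6 → [3]
11 → extends → [3, 11]
15 → extends → [3, 11, 15]
18 → extends → [3, 11, 15, 18]
21 → extends → [3, 11, 15, 18, 21]
9 → replaces 11 → [3, 9, 15, 18, 21]
12 → replaces 15 → [3, 9, 12, 18, 21]
5 → replaces 9 → [3, 5, 12, 18, 21]
7 → replaces 12 → [3, 5, 7, 18, 21]
12 → replaces 18 → [3, 5, 7, 12, 21]
9 → replaces 12 → [3, 5, 7, 9, 21]
Longest strictly increasing subsequence has length 5, so deletions = 13 − 5 = 8.

8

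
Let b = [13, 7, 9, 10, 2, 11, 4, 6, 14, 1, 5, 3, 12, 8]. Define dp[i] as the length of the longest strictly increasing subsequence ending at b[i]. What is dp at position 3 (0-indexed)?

3

dp[i] = 1 + max{dp[j] : j<i, b[j]<b[i]} (or 1 if no such j):
i:      0  1  2  3  4  5  6  7  8  9 10 11 12 13
b[i]:  13  7  9 10  2 11  4  6 14  1  5  3 12  8
dp:     1  1  2  3  1  4  2  3  5  1  3  2  5  4
At index 3 the value is 3.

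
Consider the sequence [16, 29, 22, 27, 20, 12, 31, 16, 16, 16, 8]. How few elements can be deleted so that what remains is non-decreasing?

7

Fewest deletions = n − (longest non-decreasing subsequence).
i:      1  2  3  4  5  6  7  8  9 10 11
a[i]:  16 29 22 27 20 12 31 16 16 16  8
dp:     1  2  2  3  2  1  4  2  3  4  1
max dp = 4, so deletions = 11 − 4 = 7.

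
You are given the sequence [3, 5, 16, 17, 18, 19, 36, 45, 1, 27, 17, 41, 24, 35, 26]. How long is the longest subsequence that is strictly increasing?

8

Track the smallest tail for each achievable length (strict):
3 → extends → [3]
5 → extends → [3, 5]
16 → extends → [3, 5, 16]
17 → extends → [3, 5, 16, 17]
18 → extends → [3, 5, 16, 17, 18]
19 → extends → [3, 5, 16, 17, 18, 19]
36 → extends → [3, 5, 16, 17, 18, 19, 36]
45 → extends → [3, 5, 16, 17, 18, 19, 36, 45]
1 → replaces 3 → [1, 5, 16, 17, 18, 19, 36, 45]
27 → replaces 36 → [1, 5, 16, 17, 18, 19, 27, 45]
17 → already a tail → [1, 5, 16, 17, 18, 19, 27, 45]
41 → replaces 45 → [1, 5, 16, 17, 18, 19, 27, 41]
24 → replaces 27 → [1, 5, 16, 17, 18, 19, 24, 41]
35 → replaces 41 → [1, 5, 16, 17, 18, 19, 24, 35]
26 → replaces 35 → [1, 5, 16, 17, 18, 19, 24, 26]
Eight tails, so the longest strictly increasing subsequence has length 8 (e.g. 3, 5, 16, 17, 18, 19, 36, 45).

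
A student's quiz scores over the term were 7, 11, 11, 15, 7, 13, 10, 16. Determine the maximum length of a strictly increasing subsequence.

4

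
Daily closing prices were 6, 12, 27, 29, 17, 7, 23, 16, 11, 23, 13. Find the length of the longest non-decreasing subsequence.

Track the smallest tail for each achievable length (allowing ties):
6 → extends → [6]
12 → extends → [6, 12]
27 → extends → [6, 12, 27]
29 → extends → [6, 12, 27, 29]
17 → replaces 27 → [6, 12, 17, 29]
7 → replaces 12 → [6, 7, 17, 29]
23 → replaces 29 → [6, 7, 17, 23]
16 → replaces 17 → [6, 7, 16, 23]
11 → replaces 16 → [6, 7, 11, 23]
23 → extends → [6, 7, 11, 23, 23]
13 → replaces 23 → [6, 7, 11, 13, 23]
Five tails, so the longest non-decreasing subsequence has length 5 (e.g. 6, 12, 17, 23, 23).

5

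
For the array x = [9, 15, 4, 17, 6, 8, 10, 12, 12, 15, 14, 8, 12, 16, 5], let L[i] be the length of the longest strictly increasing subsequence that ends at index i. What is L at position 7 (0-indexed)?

dp[i] = 1 + max{dp[j] : j<i, x[j]<x[i]} (or 1 if no such j):
i:      0  1  2  3  4  5  6  7  8  9 10 11 12 13 14
x[i]:   9 15  4 17  6  8 10 12 12 15 14  8 12 16  5
dp:     1  2  1  3  2  3  4  5  5  6  6  3  5  7  2
At index 7 the value is 5.

5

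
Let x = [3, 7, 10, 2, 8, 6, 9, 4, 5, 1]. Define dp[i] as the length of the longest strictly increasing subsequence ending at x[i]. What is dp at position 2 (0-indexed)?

dp[i] = 1 + max{dp[j] : j<i, x[j]<x[i]} (or 1 if no such j):
i:      0  1  2  3  4  5  6  7  8  9
x[i]:   3  7 10  2  8  6  9  4  5  1
dp:     1  2  3  1  3  2  4  2  3  1
At index 2 the value is 3.

3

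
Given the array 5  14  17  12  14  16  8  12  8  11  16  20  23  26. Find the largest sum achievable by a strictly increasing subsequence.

Let S[i] be the best sum of a strictly increasing subsequence ending at i:
i:       1   2   3   4   5   6   7   8   9  10  11  12  13  14
a[i]:    5  14  17  12  14  16   8  12   8  11  16  20  23  26
S:       5  19  36  17  31  47  13  25  13  24  47  67  90 116
Maximum is 116 (e.g. 5 + 12 + 14 + 16 + 20 + 23 + 26).

116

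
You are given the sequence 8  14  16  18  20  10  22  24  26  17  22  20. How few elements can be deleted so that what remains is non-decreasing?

Fewest deletions = n − (longest non-decreasing subsequence).
Patience tails:
8 → extends → [8]
14 → extends → [8, 14]
16 → extends → [8, 14, 16]
18 → extends → [8, 14, 16, 18]
20 → extends → [8, 14, 16, 18, 20]
10 → replaces 14 → [8, 10, 16, 18, 20]
22 → extends → [8, 10, 16, 18, 20, 22]
24 → extends → [8, 10, 16, 18, 20, 22, 24]
26 → extends → [8, 10, 16, 18, 20, 22, 24, 26]
17 → replaces 18 → [8, 10, 16, 17, 20, 22, 24, 26]
22 → replaces 24 → [8, 10, 16, 17, 20, 22, 22, 26]
20 → replaces 22 → [8, 10, 16, 17, 20, 20, 22, 26]
Longest non-decreasing subsequence has length 8, so deletions = 12 − 8 = 4.

4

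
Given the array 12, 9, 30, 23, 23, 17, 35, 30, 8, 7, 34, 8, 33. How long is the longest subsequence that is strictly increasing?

4

Let dp[i] be the length of the longest such subsequence ending at index i:
i:      1  2  3  4  5  6  7  8  9 10 11 12 13
a[i]:  12  9 30 23 23 17 35 30  8  7 34  8 33
dp:     1  1  2  2  2  2  3  3  1  1  4  2  4
Maximum dp value is 4.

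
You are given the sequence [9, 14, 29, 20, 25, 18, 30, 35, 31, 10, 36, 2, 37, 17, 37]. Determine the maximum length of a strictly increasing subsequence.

Let dp[i] be the length of the longest such subsequence ending at index i:
i:      1  2  3  4  5  6  7  8  9 10 11 12 13 14 15
a[i]:   9 14 29 20 25 18 30 35 31 10 36  2 37 17 37
dp:     1  2  3  3  4  3  5  6  6  2  7  1  8  3  8
Maximum dp value is 8.

8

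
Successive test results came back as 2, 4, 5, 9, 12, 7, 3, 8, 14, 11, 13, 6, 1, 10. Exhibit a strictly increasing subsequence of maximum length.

2, 4, 5, 7, 8, 11, 13

Patience tails give the LIS length; then backtrack through the dp parents:
2 → extends → [2]
4 → extends → [2, 4]
5 → extends → [2, 4, 5]
9 → extends → [2, 4, 5, 9]
12 → extends → [2, 4, 5, 9, 12]
7 → replaces 9 → [2, 4, 5, 7, 12]
3 → replaces 4 → [2, 3, 5, 7, 12]
8 → replaces 12 → [2, 3, 5, 7, 8]
14 → extends → [2, 3, 5, 7, 8, 14]
11 → replaces 14 → [2, 3, 5, 7, 8, 11]
13 → extends → [2, 3, 5, 7, 8, 11, 13]
6 → replaces 7 → [2, 3, 5, 6, 8, 11, 13]
1 → replaces 2 → [1, 3, 5, 6, 8, 11, 13]
10 → replaces 11 → [1, 3, 5, 6, 8, 10, 13]
Length 7; one witness is 2, 4, 5, 7, 8, 11, 13.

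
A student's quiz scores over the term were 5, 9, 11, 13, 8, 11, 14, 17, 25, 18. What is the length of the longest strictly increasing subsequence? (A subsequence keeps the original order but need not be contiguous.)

7

Track the smallest tail for each achievable length (strict):
5 → extends → [5]
9 → extends → [5, 9]
11 → extends → [5, 9, 11]
13 → extends → [5, 9, 11, 13]
8 → replaces 9 → [5, 8, 11, 13]
11 → already a tail → [5, 8, 11, 13]
14 → extends → [5, 8, 11, 13, 14]
17 → extends → [5, 8, 11, 13, 14, 17]
25 → extends → [5, 8, 11, 13, 14, 17, 25]
18 → replaces 25 → [5, 8, 11, 13, 14, 17, 18]
Seven tails, so the longest strictly increasing subsequence has length 7 (e.g. 5, 9, 11, 13, 14, 17, 25).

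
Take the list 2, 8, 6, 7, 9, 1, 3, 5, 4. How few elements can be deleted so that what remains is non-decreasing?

Fewest deletions = n − (longest non-decreasing subsequence).
Patience tails:
2 → extends → [2]
8 → extends → [2, 8]
6 → replaces 8 → [2, 6]
7 → extends → [2, 6, 7]
9 → extends → [2, 6, 7, 9]
1 → replaces 2 → [1, 6, 7, 9]
3 → replaces 6 → [1, 3, 7, 9]
5 → replaces 7 → [1, 3, 5, 9]
4 → replaces 5 → [1, 3, 4, 9]
Longest non-decreasing subsequence has length 4, so deletions = 9 − 4 = 5.

5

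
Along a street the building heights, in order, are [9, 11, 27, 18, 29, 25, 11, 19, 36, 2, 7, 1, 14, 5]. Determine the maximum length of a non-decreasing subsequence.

Track the smallest tail for each achievable length (allowing ties):
9 → extends → [9]
11 → extends → [9, 11]
27 → extends → [9, 11, 27]
18 → replaces 27 → [9, 11, 18]
29 → extends → [9, 11, 18, 29]
25 → replaces 29 → [9, 11, 18, 25]
11 → replaces 18 → [9, 11, 11, 25]
19 → replaces 25 → [9, 11, 11, 19]
36 → extends → [9, 11, 11, 19, 36]
2 → replaces 9 → [2, 11, 11, 19, 36]
7 → replaces 11 → [2, 7, 11, 19, 36]
1 → replaces 2 → [1, 7, 11, 19, 36]
14 → replaces 19 → [1, 7, 11, 14, 36]
5 → replaces 7 → [1, 5, 11, 14, 36]
Five tails, so the longest non-decreasing subsequence has length 5 (e.g. 9, 11, 27, 29, 36).

5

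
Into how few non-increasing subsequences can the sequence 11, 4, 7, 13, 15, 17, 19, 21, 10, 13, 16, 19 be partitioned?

7

Place each on the leftmost legal pile:
11 → new pile 1 (tops now [11])
4 → pile 1 (tops now [4])
7 → new pile 2 (tops now [4, 7])
13 → new pile 3 (tops now [4, 7, 13])
15 → new pile 4 (tops now [4, 7, 13, 15])
17 → new pile 5 (tops now [4, 7, 13, 15, 17])
19 → new pile 6 (tops now [4, 7, 13, 15, 17, 19])
21 → new pile 7 (tops now [4, 7, 13, 15, 17, 19, 21])
10 → pile 3 (tops now [4, 7, 10, 15, 17, 19, 21])
13 → pile 4 (tops now [4, 7, 10, 13, 17, 19, 21])
16 → pile 5 (tops now [4, 7, 10, 13, 16, 19, 21])
19 → pile 6 (tops now [4, 7, 10, 13, 16, 19, 21])
Seven piles.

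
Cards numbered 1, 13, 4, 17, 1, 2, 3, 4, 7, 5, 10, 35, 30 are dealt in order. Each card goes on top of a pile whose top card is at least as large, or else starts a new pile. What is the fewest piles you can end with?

Place each on the leftmost legal pile:
1 → new pile 1 (tops now [1])
13 → new pile 2 (tops now [1, 13])
4 → pile 2 (tops now [1, 4])
17 → new pile 3 (tops now [1, 4, 17])
1 → pile 1 (tops now [1, 4, 17])
2 → pile 2 (tops now [1, 2, 17])
3 → pile 3 (tops now [1, 2, 3])
4 → new pile 4 (tops now [1, 2, 3, 4])
7 → new pile 5 (tops now [1, 2, 3, 4, 7])
5 → pile 5 (tops now [1, 2, 3, 4, 5])
10 → new pile 6 (tops now [1, 2, 3, 4, 5, 10])
35 → new pile 7 (tops now [1, 2, 3, 4, 5, 10, 35])
30 → pile 7 (tops now [1, 2, 3, 4, 5, 10, 30])
Seven piles.

7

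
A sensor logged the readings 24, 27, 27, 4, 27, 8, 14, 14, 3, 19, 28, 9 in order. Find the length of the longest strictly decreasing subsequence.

3

Let dp[i] be the longest strictly decreasing subsequence ending at i:
i:      1  2  3  4  5  6  7  8  9 10 11 12
a[i]:  24 27 27  4 27  8 14 14  3 19 28  9
dp:     1  1  1  2  1  2  2  2  3  2  1  3
Maximum is 3.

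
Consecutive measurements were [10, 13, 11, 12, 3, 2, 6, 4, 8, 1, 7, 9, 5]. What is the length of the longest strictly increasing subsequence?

4

Let dp[i] be the length of the longest such subsequence ending at index i:
i:      1  2  3  4  5  6  7  8  9 10 11 12 13
a[i]:  10 13 11 12  3  2  6  4  8  1  7  9  5
dp:     1  2  2  3  1  1  2  2  3  1  3  4  3
Maximum dp value is 4.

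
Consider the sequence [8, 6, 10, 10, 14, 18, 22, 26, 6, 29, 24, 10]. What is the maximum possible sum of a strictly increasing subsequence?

Let S[i] be the best sum of a strictly increasing subsequence ending at i:
i:       1   2   3   4   5   6   7   8   9  10  11  12
a[i]:    8   6  10  10  14  18  22  26   6  29  24  10
S:       8   6  18  18  32  50  72  98   6 127  96  18
Maximum is 127 (e.g. 8 + 10 + 14 + 18 + 22 + 26 + 29).

127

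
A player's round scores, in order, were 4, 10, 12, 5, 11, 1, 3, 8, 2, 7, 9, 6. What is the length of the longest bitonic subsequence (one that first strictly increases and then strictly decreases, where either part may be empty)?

inc[i] = longest strictly increasing subsequence ending at i; dec[i] = longest strictly decreasing subsequence starting at i:
i:      1  2  3  4  5  6  7  8  9 10 11 12
a[i]:   4 10 12  5 11  1  3  8  2  7  9  6
inc:    1  2  3  2  3  1  2  3  2  3  4  3
dec:    3  4  5  3  4  1  2  3  1  2  2  1
Best peak at i=3 (value 12): inc=3, dec=5, length 3+5−1 = 7.

7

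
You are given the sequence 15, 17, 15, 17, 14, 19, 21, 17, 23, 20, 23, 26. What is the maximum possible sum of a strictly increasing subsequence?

Let S[i] be the best sum of a strictly increasing subsequence ending at i:
i:       1   2   3   4   5   6   7   8   9  10  11  12
a[i]:   15  17  15  17  14  19  21  17  23  20  23  26
S:      15  32  15  32  14  51  72  32  95  71  95 121
Maximum is 121 (e.g. 15 + 17 + 19 + 21 + 23 + 26).

121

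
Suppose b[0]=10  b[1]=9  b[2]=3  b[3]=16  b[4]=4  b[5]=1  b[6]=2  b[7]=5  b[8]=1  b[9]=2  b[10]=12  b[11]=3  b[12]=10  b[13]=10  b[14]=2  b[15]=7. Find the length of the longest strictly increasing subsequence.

Let dp[i] be the length of the longest such subsequence ending at index i:
i:      0  1  2  3  4  5  6  7  8  9 10 11 12 13 14 15
b[i]:  10  9  3 16  4  1  2  5  1  2 12  3 10 10  2  7
dp:     1  1  1  2  2  1  2  3  1  2  4  3  4  4  2  4
Maximum dp value is 4.

4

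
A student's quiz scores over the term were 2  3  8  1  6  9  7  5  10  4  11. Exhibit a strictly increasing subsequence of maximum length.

2, 3, 8, 9, 10, 11

Patience tails give the LIS length; then backtrack through the dp parents:
2 → extends → [2]
3 → extends → [2, 3]
8 → extends → [2, 3, 8]
1 → replaces 2 → [1, 3, 8]
6 → replaces 8 → [1, 3, 6]
9 → extends → [1, 3, 6, 9]
7 → replaces 9 → [1, 3, 6, 7]
5 → replaces 6 → [1, 3, 5, 7]
10 → extends → [1, 3, 5, 7, 10]
4 → replaces 5 → [1, 3, 4, 7, 10]
11 → extends → [1, 3, 4, 7, 10, 11]
Length 6; one witness is 2, 3, 8, 9, 10, 11.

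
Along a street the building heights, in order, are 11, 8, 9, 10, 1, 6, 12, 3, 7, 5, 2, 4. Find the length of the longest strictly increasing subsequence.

4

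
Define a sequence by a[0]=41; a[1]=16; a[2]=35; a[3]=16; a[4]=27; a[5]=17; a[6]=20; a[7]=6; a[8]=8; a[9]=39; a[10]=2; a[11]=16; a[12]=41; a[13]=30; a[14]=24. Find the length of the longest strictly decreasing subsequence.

Let dp[i] be the longest strictly decreasing subsequence ending at i:
i:      0  1  2  3  4  5  6  7  8  9 10 11 12 13 14
a[i]:  41 16 35 16 27 17 20  6  8 39  2 16 41 30 24
dp:     1  2  2  3  3  4  4  5  5  2  6  5  1  3  4
Maximum is 6.

6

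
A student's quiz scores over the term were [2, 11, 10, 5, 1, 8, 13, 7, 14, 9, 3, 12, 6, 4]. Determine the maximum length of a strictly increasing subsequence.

5

Let dp[i] be the length of the longest such subsequence ending at index i:
i:      1  2  3  4  5  6  7  8  9 10 11 12 13 14
a[i]:   2 11 10  5  1  8 13  7 14  9  3 12  6  4
dp:     1  2  2  2  1  3  4  3  5  4  2  5  3  3
Maximum dp value is 5.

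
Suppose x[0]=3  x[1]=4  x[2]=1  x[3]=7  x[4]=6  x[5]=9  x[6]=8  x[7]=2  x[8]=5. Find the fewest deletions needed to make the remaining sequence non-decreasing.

5

Fewest deletions = n − (longest non-decreasing subsequence).
Patience tails:
3 → extends → [3]
4 → extends → [3, 4]
1 → replaces 3 → [1, 4]
7 → extends → [1, 4, 7]
6 → replaces 7 → [1, 4, 6]
9 → extends → [1, 4, 6, 9]
8 → replaces 9 → [1, 4, 6, 8]
2 → replaces 4 → [1, 2, 6, 8]
5 → replaces 6 → [1, 2, 5, 8]
Longest non-decreasing subsequence has length 4, so deletions = 9 − 4 = 5.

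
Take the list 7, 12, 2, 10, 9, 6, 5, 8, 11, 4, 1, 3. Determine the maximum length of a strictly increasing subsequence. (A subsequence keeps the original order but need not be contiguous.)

4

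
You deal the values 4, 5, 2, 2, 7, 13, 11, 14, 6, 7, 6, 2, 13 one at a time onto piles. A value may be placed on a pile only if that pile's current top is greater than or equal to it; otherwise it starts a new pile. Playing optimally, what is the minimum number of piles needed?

5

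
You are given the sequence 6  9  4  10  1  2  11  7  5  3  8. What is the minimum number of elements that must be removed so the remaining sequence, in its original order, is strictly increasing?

7

Fewest deletions = n − (longest strictly increasing subsequence).
Patience tails:
6 → extends → [6]
9 → extends → [6, 9]
4 → replaces 6 → [4, 9]
10 → extends → [4, 9, 10]
1 → replaces 4 → [1, 9, 10]
2 → replaces 9 → [1, 2, 10]
11 → extends → [1, 2, 10, 11]
7 → replaces 10 → [1, 2, 7, 11]
5 → replaces 7 → [1, 2, 5, 11]
3 → replaces 5 → [1, 2, 3, 11]
8 → replaces 11 → [1, 2, 3, 8]
Longest strictly increasing subsequence has length 4, so deletions = 11 − 4 = 7.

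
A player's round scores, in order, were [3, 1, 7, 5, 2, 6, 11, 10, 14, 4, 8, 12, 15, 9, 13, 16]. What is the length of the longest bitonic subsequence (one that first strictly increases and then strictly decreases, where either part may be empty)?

7

inc[i] = longest strictly increasing subsequence ending at i; dec[i] = longest strictly decreasing subsequence starting at i:
i:      1  2  3  4  5  6  7  8  9 10 11 12 13 14 15 16
a[i]:   3  1  7  5  2  6 11 10 14  4  8 12 15  9 13 16
inc:    1  1  2  2  2  3  4  4  5  3  4  5  6  5  6  7
dec:    2  1  3  2  1  2  3  2  3  1  1  2  2  1  1  1
Best peak at i=9 (value 14): inc=5, dec=3, length 5+3−1 = 7.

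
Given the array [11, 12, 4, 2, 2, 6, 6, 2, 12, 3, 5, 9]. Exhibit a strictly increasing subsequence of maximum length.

2, 3, 5, 9

Patience tails give the LIS length; then backtrack through the dp parents:
11 → extends → [11]
12 → extends → [11, 12]
4 → replaces 11 → [4, 12]
2 → replaces 4 → [2, 12]
2 → already a tail → [2, 12]
6 → replaces 12 → [2, 6]
6 → already a tail → [2, 6]
2 → already a tail → [2, 6]
12 → extends → [2, 6, 12]
3 → replaces 6 → [2, 3, 12]
5 → replaces 12 → [2, 3, 5]
9 → extends → [2, 3, 5, 9]
Length 4; one witness is 2, 3, 5, 9.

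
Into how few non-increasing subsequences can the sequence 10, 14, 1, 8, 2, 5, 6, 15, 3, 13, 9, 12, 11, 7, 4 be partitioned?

Place each on the leftmost legal pile:
10 → new pile 1 (tops now [10])
14 → new pile 2 (tops now [10, 14])
1 → pile 1 (tops now [1, 14])
8 → pile 2 (tops now [1, 8])
2 → pile 2 (tops now [1, 2])
5 → new pile 3 (tops now [1, 2, 5])
6 → new pile 4 (tops now [1, 2, 5, 6])
15 → new pile 5 (tops now [1, 2, 5, 6, 15])
3 → pile 3 (tops now [1, 2, 3, 6, 15])
13 → pile 5 (tops now [1, 2, 3, 6, 13])
9 → pile 5 (tops now [1, 2, 3, 6, 9])
12 → new pile 6 (tops now [1, 2, 3, 6, 9, 12])
11 → pile 6 (tops now [1, 2, 3, 6, 9, 11])
7 → pile 5 (tops now [1, 2, 3, 6, 7, 11])
4 → pile 4 (tops now [1, 2, 3, 4, 7, 11])
Six piles.

6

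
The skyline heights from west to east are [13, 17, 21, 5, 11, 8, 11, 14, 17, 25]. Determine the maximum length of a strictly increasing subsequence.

6

Let dp[i] be the length of the longest such subsequence ending at index i:
i:      1  2  3  4  5  6  7  8  9 10
a[i]:  13 17 21  5 11  8 11 14 17 25
dp:     1  2  3  1  2  2  3  4  5  6
Maximum dp value is 6.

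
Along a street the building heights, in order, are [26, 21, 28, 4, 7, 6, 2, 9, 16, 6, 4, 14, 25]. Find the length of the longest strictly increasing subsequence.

Track the smallest tail for each achievable length (strict):
26 → extends → [26]
21 → replaces 26 → [21]
28 → extends → [21, 28]
4 → replaces 21 → [4, 28]
7 → replaces 28 → [4, 7]
6 → replaces 7 → [4, 6]
2 → replaces 4 → [2, 6]
9 → extends → [2, 6, 9]
16 → extends → [2, 6, 9, 16]
6 → already a tail → [2, 6, 9, 16]
4 → replaces 6 → [2, 4, 9, 16]
14 → replaces 16 → [2, 4, 9, 14]
25 → extends → [2, 4, 9, 14, 25]
Five tails, so the longest strictly increasing subsequence has length 5 (e.g. 4, 7, 9, 16, 25).

5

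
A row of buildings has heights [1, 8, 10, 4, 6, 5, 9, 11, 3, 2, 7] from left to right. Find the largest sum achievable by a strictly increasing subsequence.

Let S[i] be the best sum of a strictly increasing subsequence ending at i:
i:      1  2  3  4  5  6  7  8  9 10 11
a[i]:   1  8 10  4  6  5  9 11  3  2  7
S:      1  9 19  5 11 10 20 31  4  3 18
Maximum is 31 (e.g. 1 + 4 + 6 + 9 + 11).

31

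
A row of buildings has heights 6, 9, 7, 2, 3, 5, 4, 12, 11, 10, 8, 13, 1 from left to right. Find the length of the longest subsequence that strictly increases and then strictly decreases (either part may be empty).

8

inc[i] = longest strictly increasing subsequence ending at i; dec[i] = longest strictly decreasing subsequence starting at i:
i:      1  2  3  4  5  6  7  8  9 10 11 12 13
a[i]:   6  9  7  2  3  5  4 12 11 10  8 13  1
inc:    1  2  2  1  2  3  3  4  4  4  4  5  1
dec:    4  5  4  2  2  3  2  5  4  3  2  2  1
Best peak at i=8 (value 12): inc=4, dec=5, length 4+5−1 = 8.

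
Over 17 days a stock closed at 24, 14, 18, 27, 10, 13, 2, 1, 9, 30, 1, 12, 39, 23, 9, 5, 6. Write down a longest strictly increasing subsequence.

Patience tails give the LIS length; then backtrack through the dp parents:
24 → extends → [24]
14 → replaces 24 → [14]
18 → extends → [14, 18]
27 → extends → [14, 18, 27]
10 → replaces 14 → [10, 18, 27]
13 → replaces 18 → [10, 13, 27]
2 → replaces 10 → [2, 13, 27]
1 → replaces 2 → [1, 13, 27]
9 → replaces 13 → [1, 9, 27]
30 → extends → [1, 9, 27, 30]
1 → already a tail → [1, 9, 27, 30]
12 → replaces 27 → [1, 9, 12, 30]
39 → extends → [1, 9, 12, 30, 39]
23 → replaces 30 → [1, 9, 12, 23, 39]
9 → already a tail → [1, 9, 12, 23, 39]
5 → replaces 9 → [1, 5, 12, 23, 39]
6 → replaces 12 → [1, 5, 6, 23, 39]
Length 5; one witness is 14, 18, 27, 30, 39.

14, 18, 27, 30, 39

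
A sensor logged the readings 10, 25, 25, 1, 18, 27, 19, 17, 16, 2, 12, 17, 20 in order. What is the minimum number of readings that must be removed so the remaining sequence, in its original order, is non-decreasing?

Fewest deletions = n − (longest non-decreasing subsequence).
Patience tails:
10 → extends → [10]
25 → extends → [10, 25]
25 → extends → [10, 25, 25]
1 → replaces 10 → [1, 25, 25]
18 → replaces 25 → [1, 18, 25]
27 → extends → [1, 18, 25, 27]
19 → replaces 25 → [1, 18, 19, 27]
17 → replaces 18 → [1, 17, 19, 27]
16 → replaces 17 → [1, 16, 19, 27]
2 → replaces 16 → [1, 2, 19, 27]
12 → replaces 19 → [1, 2, 12, 27]
17 → replaces 27 → [1, 2, 12, 17]
20 → extends → [1, 2, 12, 17, 20]
Longest non-decreasing subsequence has length 5, so deletions = 13 − 5 = 8.

8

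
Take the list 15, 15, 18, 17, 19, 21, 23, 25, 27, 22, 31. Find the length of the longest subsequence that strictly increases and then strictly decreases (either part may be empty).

8

inc[i] = longest strictly increasing subsequence ending at i; dec[i] = longest strictly decreasing subsequence starting at i:
i:      1  2  3  4  5  6  7  8  9 10 11
a[i]:  15 15 18 17 19 21 23 25 27 22 31
inc:    1  1  2  2  3  4  5  6  7  5  8
dec:    1  1  2  1  1  1  2  2  2  1  1
Best peak at i=9 (value 27): inc=7, dec=2, length 7+2−1 = 8.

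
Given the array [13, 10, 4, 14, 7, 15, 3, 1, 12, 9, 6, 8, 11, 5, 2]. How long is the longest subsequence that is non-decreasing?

4

Let dp[i] be the length of the longest such subsequence ending at index i:
i:      1  2  3  4  5  6  7  8  9 10 11 12 13 14 15
a[i]:  13 10  4 14  7 15  3  1 12  9  6  8 11  5  2
dp:     1  1  1  2  2  3  1  1  3  3  2  3  4  2  2
Maximum dp value is 4.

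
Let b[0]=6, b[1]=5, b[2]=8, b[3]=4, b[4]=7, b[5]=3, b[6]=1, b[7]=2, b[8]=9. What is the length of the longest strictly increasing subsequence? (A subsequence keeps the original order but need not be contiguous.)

Let dp[i] be the length of the longest such subsequence ending at index i:
i:     0 1 2 3 4 5 6 7 8
b[i]:  6 5 8 4 7 3 1 2 9
dp:    1 1 2 1 2 1 1 2 3
Maximum dp value is 3.

3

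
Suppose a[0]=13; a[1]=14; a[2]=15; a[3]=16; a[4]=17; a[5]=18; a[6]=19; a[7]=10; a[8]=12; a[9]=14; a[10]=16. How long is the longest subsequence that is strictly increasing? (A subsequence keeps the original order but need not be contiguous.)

7

Track the smallest tail for each achievable length (strict):
13 → extends → [13]
14 → extends → [13, 14]
15 → extends → [13, 14, 15]
16 → extends → [13, 14, 15, 16]
17 → extends → [13, 14, 15, 16, 17]
18 → extends → [13, 14, 15, 16, 17, 18]
19 → extends → [13, 14, 15, 16, 17, 18, 19]
10 → replaces 13 → [10, 14, 15, 16, 17, 18, 19]
12 → replaces 14 → [10, 12, 15, 16, 17, 18, 19]
14 → replaces 15 → [10, 12, 14, 16, 17, 18, 19]
16 → already a tail → [10, 12, 14, 16, 17, 18, 19]
Seven tails, so the longest strictly increasing subsequence has length 7 (e.g. 13, 14, 15, 16, 17, 18, 19).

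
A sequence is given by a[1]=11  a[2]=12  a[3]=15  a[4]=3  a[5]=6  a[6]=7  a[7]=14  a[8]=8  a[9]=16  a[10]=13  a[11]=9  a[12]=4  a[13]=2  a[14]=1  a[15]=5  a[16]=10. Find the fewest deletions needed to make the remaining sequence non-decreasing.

Fewest deletions = n − (longest non-decreasing subsequence).
Patience tails:
11 → extends → [11]
12 → extends → [11, 12]
15 → extends → [11, 12, 15]
3 → replaces 11 → [3, 12, 15]
6 → replaces 12 → [3, 6, 15]
7 → replaces 15 → [3, 6, 7]
14 → extends → [3, 6, 7, 14]
8 → replaces 14 → [3, 6, 7, 8]
16 → extends → [3, 6, 7, 8, 16]
13 → replaces 16 → [3, 6, 7, 8, 13]
9 → replaces 13 → [3, 6, 7, 8, 9]
4 → replaces 6 → [3, 4, 7, 8, 9]
2 → replaces 3 → [2, 4, 7, 8, 9]
1 → replaces 2 → [1, 4, 7, 8, 9]
5 → replaces 7 → [1, 4, 5, 8, 9]
10 → extends → [1, 4, 5, 8, 9, 10]
Longest non-decreasing subsequence has length 6, so deletions = 16 − 6 = 10.

10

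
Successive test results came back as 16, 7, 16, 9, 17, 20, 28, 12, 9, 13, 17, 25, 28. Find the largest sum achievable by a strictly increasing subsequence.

113

Let S[i] be the best sum of a strictly increasing subsequence ending at i:
i:       1   2   3   4   5   6   7   8   9  10  11  12  13
a[i]:   16   7  16   9  17  20  28  12   9  13  17  25  28
S:      16   7  23  16  40  60  88  28  16  41  58  85 113
Maximum is 113 (e.g. 7 + 16 + 17 + 20 + 25 + 28).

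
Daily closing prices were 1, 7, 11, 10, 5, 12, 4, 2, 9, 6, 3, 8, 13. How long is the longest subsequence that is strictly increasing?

Let dp[i] be the length of the longest such subsequence ending at index i:
i:      1  2  3  4  5  6  7  8  9 10 11 12 13
a[i]:   1  7 11 10  5 12  4  2  9  6  3  8 13
dp:     1  2  3  3  2  4  2  2  3  3  3  4  5
Maximum dp value is 5.

5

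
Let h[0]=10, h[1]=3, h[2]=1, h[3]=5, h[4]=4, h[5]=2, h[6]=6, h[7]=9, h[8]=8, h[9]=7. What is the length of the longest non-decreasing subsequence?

4

Track the smallest tail for each achievable length (allowing ties):
10 → extends → [10]
3 → replaces 10 → [3]
1 → replaces 3 → [1]
5 → extends → [1, 5]
4 → replaces 5 → [1, 4]
2 → replaces 4 → [1, 2]
6 → extends → [1, 2, 6]
9 → extends → [1, 2, 6, 9]
8 → replaces 9 → [1, 2, 6, 8]
7 → replaces 8 → [1, 2, 6, 7]
Four tails, so the longest non-decreasing subsequence has length 4 (e.g. 3, 5, 6, 9).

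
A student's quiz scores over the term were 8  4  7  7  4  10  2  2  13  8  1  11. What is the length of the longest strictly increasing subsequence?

4

Track the smallest tail for each achievable length (strict):
8 → extends → [8]
4 → replaces 8 → [4]
7 → extends → [4, 7]
7 → already a tail → [4, 7]
4 → already a tail → [4, 7]
10 → extends → [4, 7, 10]
2 → replaces 4 → [2, 7, 10]
2 → already a tail → [2, 7, 10]
13 → extends → [2, 7, 10, 13]
8 → replaces 10 → [2, 7, 8, 13]
1 → replaces 2 → [1, 7, 8, 13]
11 → replaces 13 → [1, 7, 8, 11]
Four tails, so the longest strictly increasing subsequence has length 4 (e.g. 4, 7, 10, 13).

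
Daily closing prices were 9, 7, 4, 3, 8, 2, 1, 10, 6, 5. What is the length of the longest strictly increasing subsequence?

3

Track the smallest tail for each achievable length (strict):
9 → extends → [9]
7 → replaces 9 → [7]
4 → replaces 7 → [4]
3 → replaces 4 → [3]
8 → extends → [3, 8]
2 → replaces 3 → [2, 8]
1 → replaces 2 → [1, 8]
10 → extends → [1, 8, 10]
6 → replaces 8 → [1, 6, 10]
5 → replaces 6 → [1, 5, 10]
Three tails, so the longest strictly increasing subsequence has length 3 (e.g. 7, 8, 10).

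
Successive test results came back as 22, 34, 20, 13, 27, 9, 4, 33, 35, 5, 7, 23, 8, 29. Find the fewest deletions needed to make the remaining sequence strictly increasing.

Fewest deletions = n − (longest strictly increasing subsequence).
i:      1  2  3  4  5  6  7  8  9 10 11 12 13 14
a[i]:  22 34 20 13 27  9  4 33 35  5  7 23  8 29
dp:     1  2  1  1  2  1  1  3  4  2  3  4  4  5
max dp = 5, so deletions = 14 − 5 = 9.

9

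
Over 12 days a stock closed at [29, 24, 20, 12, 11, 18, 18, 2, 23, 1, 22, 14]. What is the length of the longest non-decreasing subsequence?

Track the smallest tail for each achievable length (allowing ties):
29 → extends → [29]
24 → replaces 29 → [24]
20 → replaces 24 → [20]
12 → replaces 20 → [12]
11 → replaces 12 → [11]
18 → extends → [11, 18]
18 → extends → [11, 18, 18]
2 → replaces 11 → [2, 18, 18]
23 → extends → [2, 18, 18, 23]
1 → replaces 2 → [1, 18, 18, 23]
22 → replaces 23 → [1, 18, 18, 22]
14 → replaces 18 → [1, 14, 18, 22]
Four tails, so the longest non-decreasing subsequence has length 4 (e.g. 12, 18, 18, 23).

4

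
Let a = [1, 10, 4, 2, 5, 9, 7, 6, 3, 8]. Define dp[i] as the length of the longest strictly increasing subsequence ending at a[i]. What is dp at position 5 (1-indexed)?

dp[i] = 1 + max{dp[j] : j<i, a[j]<a[i]} (or 1 if no such j):
i:      1  2  3  4  5  6  7  8  9 10
a[i]:   1 10  4  2  5  9  7  6  3  8
dp:     1  2  2  2  3  4  4  4  3  5
At index 5 the value is 3.

3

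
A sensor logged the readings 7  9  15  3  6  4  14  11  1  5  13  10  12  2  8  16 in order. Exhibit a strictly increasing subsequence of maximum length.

Patience tails give the LIS length; then backtrack through the dp parents:
7 → extends → [7]
9 → extends → [7, 9]
15 → extends → [7, 9, 15]
3 → replaces 7 → [3, 9, 15]
6 → replaces 9 → [3, 6, 15]
4 → replaces 6 → [3, 4, 15]
14 → replaces 15 → [3, 4, 14]
11 → replaces 14 → [3, 4, 11]
1 → replaces 3 → [1, 4, 11]
5 → replaces 11 → [1, 4, 5]
13 → extends → [1, 4, 5, 13]
10 → replaces 13 → [1, 4, 5, 10]
12 → extends → [1, 4, 5, 10, 12]
2 → replaces 4 → [1, 2, 5, 10, 12]
8 → replaces 10 → [1, 2, 5, 8, 12]
16 → extends → [1, 2, 5, 8, 12, 16]
Length 6; one witness is 3, 4, 5, 10, 12, 16.

3, 4, 5, 10, 12, 16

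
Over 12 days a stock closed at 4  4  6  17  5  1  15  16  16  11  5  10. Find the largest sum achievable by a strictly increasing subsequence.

41

Let S[i] be the best sum of a strictly increasing subsequence ending at i:
i:      1  2  3  4  5  6  7  8  9 10 11 12
a[i]:   4  4  6 17  5  1 15 16 16 11  5 10
S:      4  4 10 27  9  1 25 41 41 21  9 20
Maximum is 41 (e.g. 4 + 6 + 15 + 16).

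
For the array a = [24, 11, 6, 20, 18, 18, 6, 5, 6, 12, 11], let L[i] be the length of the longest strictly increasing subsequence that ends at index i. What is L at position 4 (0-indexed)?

dp[i] = 1 + max{dp[j] : j<i, a[j]<a[i]} (or 1 if no such j):
i:      0  1  2  3  4  5  6  7  8  9 10
a[i]:  24 11  6 20 18 18  6  5  6 12 11
dp:     1  1  1  2  2  2  1  1  2  3  3
At index 4 the value is 2.

2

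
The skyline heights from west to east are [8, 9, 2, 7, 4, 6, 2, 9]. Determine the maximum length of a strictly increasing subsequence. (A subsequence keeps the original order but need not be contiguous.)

4

Track the smallest tail for each achievable length (strict):
8 → extends → [8]
9 → extends → [8, 9]
2 → replaces 8 → [2, 9]
7 → replaces 9 → [2, 7]
4 → replaces 7 → [2, 4]
6 → extends → [2, 4, 6]
2 → already a tail → [2, 4, 6]
9 → extends → [2, 4, 6, 9]
Four tails, so the longest strictly increasing subsequence has length 4 (e.g. 2, 4, 6, 9).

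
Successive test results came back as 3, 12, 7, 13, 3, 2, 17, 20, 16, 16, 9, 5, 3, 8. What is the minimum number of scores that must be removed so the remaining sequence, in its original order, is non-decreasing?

Fewest deletions = n − (longest non-decreasing subsequence).
Patience tails:
3 → extends → [3]
12 → extends → [3, 12]
7 → replaces 12 → [3, 7]
13 → extends → [3, 7, 13]
3 → replaces 7 → [3, 3, 13]
2 → replaces 3 → [2, 3, 13]
17 → extends → [2, 3, 13, 17]
20 → extends → [2, 3, 13, 17, 20]
16 → replaces 17 → [2, 3, 13, 16, 20]
16 → replaces 20 → [2, 3, 13, 16, 16]
9 → replaces 13 → [2, 3, 9, 16, 16]
5 → replaces 9 → [2, 3, 5, 16, 16]
3 → replaces 5 → [2, 3, 3, 16, 16]
8 → replaces 16 → [2, 3, 3, 8, 16]
Longest non-decreasing subsequence has length 5, so deletions = 14 − 5 = 9.

9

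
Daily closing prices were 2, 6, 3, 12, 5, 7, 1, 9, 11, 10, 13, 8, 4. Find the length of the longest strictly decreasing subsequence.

5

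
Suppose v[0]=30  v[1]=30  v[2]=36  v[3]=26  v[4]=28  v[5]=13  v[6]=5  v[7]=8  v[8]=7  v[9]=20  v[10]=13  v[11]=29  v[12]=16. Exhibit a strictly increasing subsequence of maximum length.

Patience tails give the LIS length; then backtrack through the dp parents:
30 → extends → [30]
30 → already a tail → [30]
36 → extends → [30, 36]
26 → replaces 30 → [26, 36]
28 → replaces 36 → [26, 28]
13 → replaces 26 → [13, 28]
5 → replaces 13 → [5, 28]
8 → replaces 28 → [5, 8]
7 → replaces 8 → [5, 7]
20 → extends → [5, 7, 20]
13 → replaces 20 → [5, 7, 13]
29 → extends → [5, 7, 13, 29]
16 → replaces 29 → [5, 7, 13, 16]
Length 4; one witness is 5, 8, 20, 29.

5, 8, 20, 29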